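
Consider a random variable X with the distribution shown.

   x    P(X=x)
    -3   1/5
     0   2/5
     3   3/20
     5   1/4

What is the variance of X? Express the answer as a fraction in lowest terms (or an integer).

E[X] = (1/5)·(-3) + (2/5)·0 + (3/20)·3 + (1/4)·5 = 11/10
E[X²] = (1/5)·9 + (2/5)·0 + (3/20)·9 + (1/4)·25 = 47/5
Var(X) = 47/5 − (11/10)² = 819/100

819/100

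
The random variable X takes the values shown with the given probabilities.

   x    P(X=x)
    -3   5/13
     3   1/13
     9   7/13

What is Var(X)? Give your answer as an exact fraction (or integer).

5472/169

E[X] = (5/13)·(-3) + (1/13)·3 + (7/13)·9 = 51/13
E[X²] = (5/13)·9 + (1/13)·9 + (7/13)·81 = 621/13
Var(X) = 621/13 − (51/13)² = 5472/169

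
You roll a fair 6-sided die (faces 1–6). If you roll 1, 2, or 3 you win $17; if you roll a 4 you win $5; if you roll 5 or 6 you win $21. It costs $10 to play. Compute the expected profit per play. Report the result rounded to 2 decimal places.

E[payout] = (1/6)·5 + (1/2)·17 + (1/3)·21 = 49/3
Expected profit = 49/3 − 10 = 19/3 ≈ $6.33

$6.33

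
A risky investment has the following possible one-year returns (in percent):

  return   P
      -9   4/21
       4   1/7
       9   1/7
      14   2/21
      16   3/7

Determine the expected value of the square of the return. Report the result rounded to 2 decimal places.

157.67

E[X²] = (4/21)·81 + (1/7)·16 + (1/7)·81 + (2/21)·196 + (3/7)·256
     = 473/3 ≈ 157.67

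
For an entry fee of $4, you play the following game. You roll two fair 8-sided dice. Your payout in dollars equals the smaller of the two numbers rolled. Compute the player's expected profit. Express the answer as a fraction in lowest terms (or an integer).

-13/16 dollars

Distribution of the smaller of the two numbers rolled: 1 w.p. 15/64, 2 w.p. 13/64, 3 w.p. 11/64, 4 w.p. 9/64, 5 w.p. 7/64, 6 w.p. 5/64, …
E[payout] = (15/64)·1 + (13/64)·2 + (11/64)·3 + (9/64)·4 + (7/64)·5 + (5/64)·6 + (3/64)·7 + (1/64)·8 = 51/16
Expected profit = 51/16 − 4 = -13/16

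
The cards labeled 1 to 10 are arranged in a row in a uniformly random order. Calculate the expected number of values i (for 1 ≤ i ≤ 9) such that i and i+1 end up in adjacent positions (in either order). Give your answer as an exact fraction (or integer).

9/5

For each i ∈ {1,…,9}, let Xᵢ = 1 if i and i+1 are adjacent. P(Xᵢ=1) = 2·(10−1)!/10! = 2/10.
By linearity, E[ΣXᵢ] = (9)·(2/10) = 9/5.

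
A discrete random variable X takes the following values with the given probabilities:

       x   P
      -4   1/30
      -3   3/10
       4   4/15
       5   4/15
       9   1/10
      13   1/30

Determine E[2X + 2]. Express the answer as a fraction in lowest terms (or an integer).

37/5

E[2x+2] = (1/30)·(-6) + (3/10)·(-4) + (4/15)·10 + (4/15)·12 + (1/10)·20 + (1/30)·28
     = 37/5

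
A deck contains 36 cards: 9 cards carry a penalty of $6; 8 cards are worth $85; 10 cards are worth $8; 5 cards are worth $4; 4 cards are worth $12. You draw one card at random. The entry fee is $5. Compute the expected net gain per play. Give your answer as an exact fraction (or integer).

E[payout] = (9/36)·(-6) + (8/36)·85 + (10/36)·8 + (5/36)·4 + (4/36)·12 = 43/2
Expected profit = 43/2 − 5 = 33/2

33/2 dollars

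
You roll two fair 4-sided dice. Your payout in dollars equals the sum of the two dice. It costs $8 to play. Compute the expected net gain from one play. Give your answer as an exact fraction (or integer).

-$3

Distribution of the sum of the two dice: 2 w.p. 1/16, 3 w.p. 1/8, 4 w.p. 3/16, 5 w.p. 1/4, 6 w.p. 3/16, 7 w.p. 1/8, …
E[payout] = (1/16)·2 + (1/8)·3 + (3/16)·4 + (1/4)·5 + (3/16)·6 + (1/8)·7 + (1/16)·8 = 5
Expected profit = 5 − 8 = -3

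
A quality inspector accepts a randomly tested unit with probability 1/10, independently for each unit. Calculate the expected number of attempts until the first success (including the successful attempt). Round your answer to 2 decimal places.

10.00

For a geometric distribution, E[trials] = 1/p = 1/(1/10) = 10.
≈ 10.00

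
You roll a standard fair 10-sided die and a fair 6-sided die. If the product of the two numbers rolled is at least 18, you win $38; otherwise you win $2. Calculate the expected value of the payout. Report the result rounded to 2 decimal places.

$18.80

E[payout] = (8/15)·2 + (7/15)·38 = 94/5
≈ $18.80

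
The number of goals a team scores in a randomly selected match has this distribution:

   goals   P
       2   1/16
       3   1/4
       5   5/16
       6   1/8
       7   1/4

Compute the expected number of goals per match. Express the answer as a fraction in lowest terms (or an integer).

E[X] = (1/16)·2 + (1/4)·3 + (5/16)·5 + (1/8)·6 + (1/4)·7
     = 79/16

79/16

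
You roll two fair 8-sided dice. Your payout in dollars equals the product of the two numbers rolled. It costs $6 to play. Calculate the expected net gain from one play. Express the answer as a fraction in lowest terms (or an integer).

57/4 dollars

Distribution of the product of the two numbers rolled: 1 w.p. 1/64, 2 w.p. 1/32, 3 w.p. 1/32, 4 w.p. 3/64, 5 w.p. 1/32, 6 w.p. 1/16, …
E[payout] = (1/64)·1 + (1/32)·2 + (1/32)·3 + (3/64)·4 + (1/32)·5 + (1/16)·6 + (1/32)·7 + (1/16)·8 + (1/64)·9 + (1/32)·10 + (1/16)·12 + (1/32)·14 + (1/32)·15 + (3/64)·16 + (1/32)·18 + (1/32)·20 + (1/32)·21 + (1/16)·24 + (1/64)·25 + (1/32)·28 + (1/32)·30 + (1/32)·32 + (1/32)·35 + (1/64)·36 + (1/32)·40 + (1/32)·42 + (1/32)·48 + (1/64)·49 + (1/32)·56 + (1/64)·64 = 81/4
Expected profit = 81/4 − 6 = 57/4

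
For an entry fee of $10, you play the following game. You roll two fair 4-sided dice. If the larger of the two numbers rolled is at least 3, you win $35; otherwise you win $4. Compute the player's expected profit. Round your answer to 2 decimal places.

E[payout] = (1/4)·4 + (3/4)·35 = 109/4
Expected profit = 109/4 − 10 = 69/4 ≈ $17.25

$17.25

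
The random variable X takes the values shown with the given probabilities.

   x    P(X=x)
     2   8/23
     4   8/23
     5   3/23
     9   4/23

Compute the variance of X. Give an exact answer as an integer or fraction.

3056/529

E[X] = (8/23)·2 + (8/23)·4 + (3/23)·5 + (4/23)·9 = 99/23
E[X²] = (8/23)·4 + (8/23)·16 + (3/23)·25 + (4/23)·81 = 559/23
Var(X) = 559/23 − (99/23)² = 3056/529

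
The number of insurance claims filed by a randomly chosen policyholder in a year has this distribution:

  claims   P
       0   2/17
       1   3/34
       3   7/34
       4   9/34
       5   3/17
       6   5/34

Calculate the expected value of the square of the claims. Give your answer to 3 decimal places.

E[X²] = (2/17)·0 + (3/34)·1 + (7/34)·9 + (9/34)·16 + (3/17)·25 + (5/34)·36
     = 270/17 ≈ 15.882

15.882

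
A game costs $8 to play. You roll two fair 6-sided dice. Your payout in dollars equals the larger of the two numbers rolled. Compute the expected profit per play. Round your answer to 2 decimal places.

Distribution of the larger of the two numbers rolled: 1 w.p. 1/36, 2 w.p. 1/12, 3 w.p. 5/36, 4 w.p. 7/36, 5 w.p. 1/4, 6 w.p. 11/36
E[payout] = (1/36)·1 + (1/12)·2 + (5/36)·3 + (7/36)·4 + (1/4)·5 + (11/36)·6 = 161/36
Expected profit = 161/36 − 8 = -127/36 ≈ -$3.53

-$3.53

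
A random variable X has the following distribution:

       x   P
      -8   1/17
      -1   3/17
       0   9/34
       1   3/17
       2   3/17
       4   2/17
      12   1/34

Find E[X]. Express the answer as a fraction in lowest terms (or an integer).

E[X] = (1/17)·(-8) + (3/17)·(-1) + (9/34)·0 + (3/17)·1 + (3/17)·2 + (2/17)·4 + (1/34)·12
     = 12/17

12/17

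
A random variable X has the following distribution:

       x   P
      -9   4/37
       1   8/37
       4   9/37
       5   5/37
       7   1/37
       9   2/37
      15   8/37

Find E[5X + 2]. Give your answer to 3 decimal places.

26.054

E[5x+2] = (4/37)·(-43) + (8/37)·7 + (9/37)·22 + (5/37)·27 + (1/37)·37 + (2/37)·47 + (8/37)·77
     = 964/37 ≈ 26.054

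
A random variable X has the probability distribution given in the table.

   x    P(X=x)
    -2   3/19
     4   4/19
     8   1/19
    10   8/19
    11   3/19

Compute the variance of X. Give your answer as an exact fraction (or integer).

E[X] = (3/19)·(-2) + (4/19)·4 + (1/19)·8 + (8/19)·10 + (3/19)·11 = 131/19
E[X²] = (3/19)·4 + (4/19)·16 + (1/19)·64 + (8/19)·100 + (3/19)·121 = 1303/19
Var(X) = 1303/19 − (131/19)² = 7596/361

7596/361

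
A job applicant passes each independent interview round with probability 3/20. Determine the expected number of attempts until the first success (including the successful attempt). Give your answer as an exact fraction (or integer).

For a geometric distribution, E[trials] = 1/p = 1/(3/20) = 20/3.

20/3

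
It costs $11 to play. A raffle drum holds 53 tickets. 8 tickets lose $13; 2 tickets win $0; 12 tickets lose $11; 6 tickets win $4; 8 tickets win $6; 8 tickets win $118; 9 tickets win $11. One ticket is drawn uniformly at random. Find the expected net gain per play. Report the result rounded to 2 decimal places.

$5.58

E[payout] = (8/53)·(-13) + (2/53)·0 + (12/53)·(-11) + (6/53)·4 + (8/53)·6 + (8/53)·118 + (9/53)·11 = 879/53
Expected profit = 879/53 − 11 = 296/53 ≈ $5.58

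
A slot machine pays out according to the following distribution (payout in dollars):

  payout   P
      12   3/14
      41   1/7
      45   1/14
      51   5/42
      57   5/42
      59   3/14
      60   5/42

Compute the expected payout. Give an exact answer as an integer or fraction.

310/7 dollars

E[X] = (3/14)·12 + (1/7)·41 + (1/14)·45 + (5/42)·51 + (5/42)·57 + (3/14)·59 + (5/42)·60
     = 310/7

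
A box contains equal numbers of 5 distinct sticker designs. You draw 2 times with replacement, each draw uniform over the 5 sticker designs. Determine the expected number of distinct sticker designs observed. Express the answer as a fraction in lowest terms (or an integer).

9/5

Let Xⱼ=1 if type j appears at least once. P(Xⱼ=1) = 1 − ((5−1)/5)^2 = 9/25.
E[#distinct] = 5·9/25 = 9/5.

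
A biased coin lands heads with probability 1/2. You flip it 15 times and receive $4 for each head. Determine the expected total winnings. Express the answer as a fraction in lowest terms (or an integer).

$30

E[#heads] = 15·1/2 = 15/2 (linearity over flips).
E[winnings] = 4·15/2 = 30.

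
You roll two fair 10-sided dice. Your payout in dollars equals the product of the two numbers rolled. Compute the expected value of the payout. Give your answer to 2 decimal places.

$30.25

Distribution of the product of the two numbers rolled: 1 w.p. 1/100, 2 w.p. 1/50, 3 w.p. 1/50, 4 w.p. 3/100, 5 w.p. 1/50, 6 w.p. 1/25, …
E[payout] = (1/100)·1 + (1/50)·2 + (1/50)·3 + (3/100)·4 + (1/50)·5 + (1/25)·6 + (1/50)·7 + (1/25)·8 + (3/100)·9 + (1/25)·10 + (1/25)·12 + (1/50)·14 + (1/50)·15 + (3/100)·16 + (1/25)·18 + (1/25)·20 + (1/50)·21 + (1/25)·24 + (1/100)·25 + (1/50)·27 + (1/50)·28 + (1/25)·30 + (1/50)·32 + (1/50)·35 + (3/100)·36 + (1/25)·40 + (1/50)·42 + (1/50)·45 + (1/50)·48 + (1/100)·49 + (1/50)·50 + (1/50)·54 + (1/50)·56 + (1/50)·60 + (1/50)·63 + (1/100)·64 + (1/50)·70 + (1/50)·72 + (1/50)·80 + (1/100)·81 + (1/50)·90 + (1/100)·100 = 121/4
≈ $30.25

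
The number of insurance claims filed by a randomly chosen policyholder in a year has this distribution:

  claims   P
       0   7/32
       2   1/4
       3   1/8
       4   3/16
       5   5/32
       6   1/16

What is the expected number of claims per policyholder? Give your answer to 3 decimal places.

E[X] = (7/32)·0 + (1/4)·2 + (1/8)·3 + (3/16)·4 + (5/32)·5 + (1/16)·6
     = 89/32 ≈ 2.781

2.781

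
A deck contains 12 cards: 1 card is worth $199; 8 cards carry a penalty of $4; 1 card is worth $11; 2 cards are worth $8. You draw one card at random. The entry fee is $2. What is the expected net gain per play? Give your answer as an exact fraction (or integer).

85/6 dollars

E[payout] = (1/12)·199 + (8/12)·(-4) + (1/12)·11 + (2/12)·8 = 97/6
Expected profit = 97/6 − 2 = 85/6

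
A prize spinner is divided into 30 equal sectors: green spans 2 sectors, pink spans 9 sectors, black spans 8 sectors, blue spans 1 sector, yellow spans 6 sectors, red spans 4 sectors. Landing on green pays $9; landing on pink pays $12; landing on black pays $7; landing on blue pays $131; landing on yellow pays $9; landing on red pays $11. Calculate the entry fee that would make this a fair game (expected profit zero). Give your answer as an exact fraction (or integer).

137/10 dollars

E[payout] = (2/30)·9 + (9/30)·12 + (8/30)·7 + (1/30)·131 + (6/30)·9 + (4/30)·11 = 137/10
Fair fee = E[payout] = 137/10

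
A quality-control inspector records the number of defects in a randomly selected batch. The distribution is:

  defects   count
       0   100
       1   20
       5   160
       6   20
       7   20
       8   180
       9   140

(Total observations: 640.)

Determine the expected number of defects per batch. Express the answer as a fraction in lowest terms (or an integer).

Total = 640, so P(defects=0) = 100/640, etc.
E[X] = (5/32)·0 + (1/32)·1 + (1/4)·5 + (1/32)·6 + (1/32)·7 + (9/32)·8 + (7/32)·9
     = 189/32

189/32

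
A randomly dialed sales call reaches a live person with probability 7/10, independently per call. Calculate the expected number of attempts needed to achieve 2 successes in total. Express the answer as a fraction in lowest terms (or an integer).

By linearity (sum of 2 independent geometric waits), E[trials] = 2/p = 2/(7/10) = 20/7.

20/7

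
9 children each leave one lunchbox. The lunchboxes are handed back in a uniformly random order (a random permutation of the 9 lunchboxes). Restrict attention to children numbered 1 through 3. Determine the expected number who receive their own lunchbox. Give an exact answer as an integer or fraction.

1/3

Let Xᵢ = 1 if person i gets their own lunchbox. For each i, P(Xᵢ=1) = 1/9.
By linearity of expectation, E[X₁+…+X_3] = 3·(1/9) = 1/3.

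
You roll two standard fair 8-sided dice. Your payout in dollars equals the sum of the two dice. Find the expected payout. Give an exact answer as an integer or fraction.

Distribution of the sum of the two dice: 2 w.p. 1/64, 3 w.p. 1/32, 4 w.p. 3/64, 5 w.p. 1/16, 6 w.p. 5/64, 7 w.p. 3/32, …
E[payout] = (1/64)·2 + (1/32)·3 + (3/64)·4 + (1/16)·5 + (5/64)·6 + (3/32)·7 + (7/64)·8 + (1/8)·9 + (7/64)·10 + (3/32)·11 + (5/64)·12 + (1/16)·13 + (3/64)·14 + (1/32)·15 + (1/64)·16 = 9

$9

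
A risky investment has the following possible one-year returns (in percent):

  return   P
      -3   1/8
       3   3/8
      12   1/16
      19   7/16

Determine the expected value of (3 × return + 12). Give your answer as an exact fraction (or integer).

663/16

E[3x+12] = (1/8)·3 + (3/8)·21 + (1/16)·48 + (7/16)·69
     = 663/16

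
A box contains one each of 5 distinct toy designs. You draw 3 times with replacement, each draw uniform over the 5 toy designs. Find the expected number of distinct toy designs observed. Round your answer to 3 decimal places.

2.440

Let Xⱼ=1 if type j appears at least once. P(Xⱼ=1) = 1 − ((5−1)/5)^3 = 61/125.
E[#distinct] = 5·61/125 = 61/25.
≈ 2.440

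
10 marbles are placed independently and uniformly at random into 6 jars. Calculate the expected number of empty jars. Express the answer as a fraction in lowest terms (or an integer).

Let Xⱼ=1 if jar j is empty. P(Xⱼ=1) = ((6-1)/6)^10 = 9765625/60466176.
By linearity, E[#empty] = 6·9765625/60466176 = 9765625/10077696.

9765625/10077696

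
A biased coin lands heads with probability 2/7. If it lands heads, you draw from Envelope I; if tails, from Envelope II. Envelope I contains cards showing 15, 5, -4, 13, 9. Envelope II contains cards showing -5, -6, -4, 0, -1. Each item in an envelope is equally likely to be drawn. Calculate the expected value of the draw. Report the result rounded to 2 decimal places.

E[X | Envelope I] = (15 + 5 − 4 + 13 + 9)/5 = 38/5
E[X | Envelope II] = (-5 − 6 − 4 + 0 − 1)/5 = -16/5
E[X] = (2/7)·38/5 + (5/7)·(-16/5) = -4/35 ≈ -0.11

-0.11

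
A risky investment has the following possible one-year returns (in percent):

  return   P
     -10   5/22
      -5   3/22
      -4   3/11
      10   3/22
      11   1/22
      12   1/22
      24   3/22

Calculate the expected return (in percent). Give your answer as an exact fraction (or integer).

E[X] = (5/22)·(-10) + (3/22)·(-5) + (3/11)·(-4) + (3/22)·10 + (1/22)·11 + (1/22)·12 + (3/22)·24
     = 18/11

18/11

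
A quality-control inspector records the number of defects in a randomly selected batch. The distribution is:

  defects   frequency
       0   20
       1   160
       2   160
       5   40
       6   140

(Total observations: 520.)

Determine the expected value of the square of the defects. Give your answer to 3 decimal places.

Total = 520, so P(defects=0) = 20/520, etc.
E[X²] = (1/26)·0 + (4/13)·1 + (4/13)·4 + (1/13)·25 + (7/26)·36
     = 171/13 ≈ 13.154

13.154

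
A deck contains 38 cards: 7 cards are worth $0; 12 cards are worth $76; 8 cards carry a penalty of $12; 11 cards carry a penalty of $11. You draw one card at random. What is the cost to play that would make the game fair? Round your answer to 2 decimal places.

E[payout] = (7/38)·0 + (12/38)·76 + (8/38)·(-12) + (11/38)·(-11) = 695/38
Fair fee = E[payout] = 695/38 ≈ $18.29

$18.29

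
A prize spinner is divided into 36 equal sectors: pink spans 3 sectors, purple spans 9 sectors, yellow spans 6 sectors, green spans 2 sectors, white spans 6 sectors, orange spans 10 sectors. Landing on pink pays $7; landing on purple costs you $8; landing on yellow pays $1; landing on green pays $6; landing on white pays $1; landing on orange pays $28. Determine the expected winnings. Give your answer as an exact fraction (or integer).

E[payout] = (3/36)·7 + (9/36)·(-8) + (6/36)·1 + (2/36)·6 + (6/36)·1 + (10/36)·28 = 253/36

253/36 dollars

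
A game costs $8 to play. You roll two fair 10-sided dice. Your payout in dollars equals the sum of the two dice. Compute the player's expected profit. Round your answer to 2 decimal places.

$3.00

Distribution of the sum of the two dice: 2 w.p. 1/100, 3 w.p. 1/50, 4 w.p. 3/100, 5 w.p. 1/25, 6 w.p. 1/20, 7 w.p. 3/50, …
E[payout] = (1/100)·2 + (1/50)·3 + (3/100)·4 + (1/25)·5 + (1/20)·6 + (3/50)·7 + (7/100)·8 + (2/25)·9 + (9/100)·10 + (1/10)·11 + (9/100)·12 + (2/25)·13 + (7/100)·14 + (3/50)·15 + (1/20)·16 + (1/25)·17 + (3/100)·18 + (1/50)·19 + (1/100)·20 = 11
Expected profit = 11 − 8 = 3 ≈ $3.00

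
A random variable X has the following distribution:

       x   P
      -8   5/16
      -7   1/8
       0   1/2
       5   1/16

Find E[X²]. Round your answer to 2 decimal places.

E[X²] = (5/16)·64 + (1/8)·49 + (1/2)·0 + (1/16)·25
     = 443/16 ≈ 27.69

27.69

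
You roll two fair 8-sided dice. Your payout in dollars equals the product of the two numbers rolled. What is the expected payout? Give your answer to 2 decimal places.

Distribution of the product of the two numbers rolled: 1 w.p. 1/64, 2 w.p. 1/32, 3 w.p. 1/32, 4 w.p. 3/64, 5 w.p. 1/32, 6 w.p. 1/16, …
E[payout] = (1/64)·1 + (1/32)·2 + (1/32)·3 + (3/64)·4 + (1/32)·5 + (1/16)·6 + (1/32)·7 + (1/16)·8 + (1/64)·9 + (1/32)·10 + (1/16)·12 + (1/32)·14 + (1/32)·15 + (3/64)·16 + (1/32)·18 + (1/32)·20 + (1/32)·21 + (1/16)·24 + (1/64)·25 + (1/32)·28 + (1/32)·30 + (1/32)·32 + (1/32)·35 + (1/64)·36 + (1/32)·40 + (1/32)·42 + (1/32)·48 + (1/64)·49 + (1/32)·56 + (1/64)·64 = 81/4
≈ $20.25

$20.25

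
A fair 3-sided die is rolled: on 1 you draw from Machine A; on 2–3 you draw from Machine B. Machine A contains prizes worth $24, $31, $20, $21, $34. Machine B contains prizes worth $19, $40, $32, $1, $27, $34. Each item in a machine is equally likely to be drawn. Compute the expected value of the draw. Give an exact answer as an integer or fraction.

E[X | Machine A] = (24 + 31 + 20 + 21 + 34)/5 = 26
E[X | Machine B] = (19 + 40 + 32 + 1 + 27 + 34)/6 = 51/2
E[X] = (1/3)·26 + (2/3)·51/2 = 77/3

77/3 dollars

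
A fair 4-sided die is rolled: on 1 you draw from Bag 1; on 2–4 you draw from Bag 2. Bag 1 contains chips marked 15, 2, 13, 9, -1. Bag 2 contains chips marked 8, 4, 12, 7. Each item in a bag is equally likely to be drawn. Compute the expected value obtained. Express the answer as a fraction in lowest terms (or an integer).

617/80

E[X | Bag 1] = (15 + 2 + 13 + 9 − 1)/5 = 38/5
E[X | Bag 2] = (8 + 4 + 12 + 7)/4 = 31/4
E[X] = (1/4)·38/5 + (3/4)·31/4 = 617/80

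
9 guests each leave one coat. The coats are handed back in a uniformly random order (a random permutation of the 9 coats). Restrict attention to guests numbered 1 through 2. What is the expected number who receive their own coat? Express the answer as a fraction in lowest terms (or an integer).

2/9

Let Xᵢ = 1 if person i gets their own coat. For each i, P(Xᵢ=1) = 1/9.
By linearity of expectation, E[X₁+…+X_2] = 2·(1/9) = 2/9.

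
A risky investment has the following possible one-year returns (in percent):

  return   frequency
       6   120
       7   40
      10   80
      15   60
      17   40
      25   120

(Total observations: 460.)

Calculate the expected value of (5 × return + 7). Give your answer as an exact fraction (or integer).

1756/23

Total = 460, so P(return=6) = 120/460, etc.
E[5x+7] = (6/23)·37 + (2/23)·42 + (4/23)·57 + (3/23)·82 + (2/23)·92 + (6/23)·132
     = 1756/23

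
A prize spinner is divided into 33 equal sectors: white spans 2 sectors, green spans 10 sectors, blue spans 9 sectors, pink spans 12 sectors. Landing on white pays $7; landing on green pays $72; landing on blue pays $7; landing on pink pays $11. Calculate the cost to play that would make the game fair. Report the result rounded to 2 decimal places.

$28.15

E[payout] = (2/33)·7 + (10/33)·72 + (9/33)·7 + (12/33)·11 = 929/33
Fair fee = E[payout] = 929/33 ≈ $28.15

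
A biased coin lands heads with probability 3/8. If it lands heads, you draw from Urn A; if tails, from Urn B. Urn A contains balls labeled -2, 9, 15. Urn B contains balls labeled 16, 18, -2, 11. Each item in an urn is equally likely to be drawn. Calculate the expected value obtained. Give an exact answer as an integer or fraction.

303/32

E[X | Urn A] = (-2 + 9 + 15)/3 = 22/3
E[X | Urn B] = (16 + 18 − 2 + 11)/4 = 43/4
E[X] = (3/8)·22/3 + (5/8)·43/4 = 303/32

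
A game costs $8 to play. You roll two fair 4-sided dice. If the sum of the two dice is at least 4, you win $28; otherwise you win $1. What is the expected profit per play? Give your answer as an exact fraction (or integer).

E[payout] = (3/16)·1 + (13/16)·28 = 367/16
Expected profit = 367/16 − 8 = 239/16

239/16 dollars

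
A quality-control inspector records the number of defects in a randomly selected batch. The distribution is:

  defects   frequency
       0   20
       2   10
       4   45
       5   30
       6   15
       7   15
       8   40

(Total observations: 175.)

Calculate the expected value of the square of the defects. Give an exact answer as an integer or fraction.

Total = 175, so P(defects=0) = 20/175, etc.
E[X²] = (4/35)·0 + (2/35)·4 + (9/35)·16 + (6/35)·25 + (3/35)·36 + (3/35)·49 + (8/35)·64
     = 1069/35

1069/35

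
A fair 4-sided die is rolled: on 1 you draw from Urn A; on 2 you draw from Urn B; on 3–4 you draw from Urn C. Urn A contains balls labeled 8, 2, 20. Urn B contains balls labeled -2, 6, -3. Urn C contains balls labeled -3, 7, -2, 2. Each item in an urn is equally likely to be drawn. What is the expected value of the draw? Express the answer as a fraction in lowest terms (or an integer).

37/12

E[X | Urn A] = (8 + 2 + 20)/3 = 10
E[X | Urn B] = (-2 + 6 − 3)/3 = 1/3
E[X | Urn C] = (-3 + 7 − 2 + 2)/4 = 1
E[X] = (1/4)·10 + (1/4)·1/3 + (1/2)·1 = 37/12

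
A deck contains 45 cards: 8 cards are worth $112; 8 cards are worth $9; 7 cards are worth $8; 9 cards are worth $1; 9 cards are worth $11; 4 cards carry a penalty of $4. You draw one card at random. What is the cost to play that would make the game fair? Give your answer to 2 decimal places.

E[payout] = (8/45)·112 + (8/45)·9 + (7/45)·8 + (9/45)·1 + (9/45)·11 + (4/45)·(-4) = 124/5
Fair fee = E[payout] = 124/5 ≈ $24.80

$24.80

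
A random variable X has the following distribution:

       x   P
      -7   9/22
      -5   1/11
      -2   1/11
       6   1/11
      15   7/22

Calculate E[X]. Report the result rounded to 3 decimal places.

E[X] = (9/22)·(-7) + (1/11)·(-5) + (1/11)·(-2) + (1/11)·6 + (7/22)·15
     = 20/11 ≈ 1.818

1.818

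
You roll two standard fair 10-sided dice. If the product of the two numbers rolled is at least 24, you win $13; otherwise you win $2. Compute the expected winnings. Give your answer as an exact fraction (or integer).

193/25 dollars

E[payout] = (12/25)·2 + (13/25)·13 = 193/25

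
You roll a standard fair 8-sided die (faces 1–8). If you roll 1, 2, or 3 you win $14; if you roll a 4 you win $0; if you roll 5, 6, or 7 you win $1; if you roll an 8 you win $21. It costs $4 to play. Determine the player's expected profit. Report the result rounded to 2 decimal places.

$4.25

E[payout] = (1/8)·0 + (3/8)·1 + (3/8)·14 + (1/8)·21 = 33/4
Expected profit = 33/4 − 4 = 17/4 ≈ $4.25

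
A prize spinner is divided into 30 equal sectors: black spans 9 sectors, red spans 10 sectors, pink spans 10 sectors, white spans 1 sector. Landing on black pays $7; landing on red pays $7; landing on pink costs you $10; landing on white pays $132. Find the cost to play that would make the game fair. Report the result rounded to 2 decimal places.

$5.50

E[payout] = (9/30)·7 + (10/30)·7 + (10/30)·(-10) + (1/30)·132 = 11/2
Fair fee = E[payout] = 11/2 ≈ $5.50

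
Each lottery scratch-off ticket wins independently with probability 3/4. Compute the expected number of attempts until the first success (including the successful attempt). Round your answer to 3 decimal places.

1.333

For a geometric distribution, E[trials] = 1/p = 1/(3/4) = 4/3.
≈ 1.333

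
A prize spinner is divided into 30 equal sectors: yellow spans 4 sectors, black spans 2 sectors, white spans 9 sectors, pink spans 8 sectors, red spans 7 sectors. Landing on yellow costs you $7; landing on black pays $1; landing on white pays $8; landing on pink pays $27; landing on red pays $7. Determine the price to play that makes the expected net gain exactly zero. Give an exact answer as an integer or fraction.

E[payout] = (4/30)·(-7) + (2/30)·1 + (9/30)·8 + (8/30)·27 + (7/30)·7 = 311/30
Fair fee = E[payout] = 311/30

311/30 dollars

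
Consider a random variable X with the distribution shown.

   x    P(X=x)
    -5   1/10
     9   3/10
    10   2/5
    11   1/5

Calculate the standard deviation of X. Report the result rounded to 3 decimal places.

E[X] = 42/5, E[X²] = 91
Var(X) = E[X²] − (E[X])² = 91 − 1764/25 = 511/25
SD(X) = √(511/25) ≈ 4.521

4.521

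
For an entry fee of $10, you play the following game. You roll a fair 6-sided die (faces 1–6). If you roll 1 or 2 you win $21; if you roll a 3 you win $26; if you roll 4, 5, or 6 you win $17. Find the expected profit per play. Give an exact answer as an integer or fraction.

E[payout] = (1/2)·17 + (1/3)·21 + (1/6)·26 = 119/6
Expected profit = 119/6 − 10 = 59/6

59/6 dollars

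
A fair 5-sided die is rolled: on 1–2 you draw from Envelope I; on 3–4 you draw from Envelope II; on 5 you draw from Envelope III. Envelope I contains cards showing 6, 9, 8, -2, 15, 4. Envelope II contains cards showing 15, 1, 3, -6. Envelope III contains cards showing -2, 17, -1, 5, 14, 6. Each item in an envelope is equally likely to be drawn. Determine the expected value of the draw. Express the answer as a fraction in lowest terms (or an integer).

79/15

E[X | Envelope I] = (6 + 9 + 8 − 2 + 15 + 4)/6 = 20/3
E[X | Envelope II] = (15 + 1 + 3 − 6)/4 = 13/4
E[X | Envelope III] = (-2 + 17 − 1 + 5 + 14 + 6)/6 = 13/2
E[X] = (2/5)·20/3 + (2/5)·13/4 + (1/5)·13/2 = 79/15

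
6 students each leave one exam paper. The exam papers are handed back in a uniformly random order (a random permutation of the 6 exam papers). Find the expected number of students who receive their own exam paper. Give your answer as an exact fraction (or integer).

Let Xᵢ = 1 if person i gets their own exam paper. For each i, P(Xᵢ=1) = 1/6.
By linearity of expectation, E[X₁+…+X_6] = 6·(1/6) = 1.

1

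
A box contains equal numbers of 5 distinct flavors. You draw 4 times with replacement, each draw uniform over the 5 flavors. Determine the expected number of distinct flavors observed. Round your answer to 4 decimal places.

2.9520

Let Xⱼ=1 if type j appears at least once. P(Xⱼ=1) = 1 − ((5−1)/5)^4 = 369/625.
E[#distinct] = 5·369/625 = 369/125.
≈ 2.9520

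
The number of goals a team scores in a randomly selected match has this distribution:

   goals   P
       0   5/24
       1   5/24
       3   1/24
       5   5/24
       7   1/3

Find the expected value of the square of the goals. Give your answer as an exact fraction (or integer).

177/8

E[X²] = (5/24)·0 + (5/24)·1 + (1/24)·9 + (5/24)·25 + (1/3)·49
     = 177/8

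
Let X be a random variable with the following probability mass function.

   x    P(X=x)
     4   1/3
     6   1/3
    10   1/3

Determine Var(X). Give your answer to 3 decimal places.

E[X] = (1/3)·4 + (1/3)·6 + (1/3)·10 = 20/3
E[X²] = (1/3)·16 + (1/3)·36 + (1/3)·100 = 152/3
Var(X) = 152/3 − (20/3)² = 56/9 ≈ 6.222

6.222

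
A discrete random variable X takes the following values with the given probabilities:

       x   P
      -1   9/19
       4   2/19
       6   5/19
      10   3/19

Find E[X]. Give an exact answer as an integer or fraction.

E[X] = (9/19)·(-1) + (2/19)·4 + (5/19)·6 + (3/19)·10
     = 59/19

59/19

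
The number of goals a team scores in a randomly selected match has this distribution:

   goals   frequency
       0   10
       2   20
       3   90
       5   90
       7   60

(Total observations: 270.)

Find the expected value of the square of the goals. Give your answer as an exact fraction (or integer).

Total = 270, so P(goals=0) = 10/270, etc.
E[X²] = (1/27)·0 + (2/27)·4 + (1/3)·9 + (1/3)·25 + (2/9)·49
     = 608/27

608/27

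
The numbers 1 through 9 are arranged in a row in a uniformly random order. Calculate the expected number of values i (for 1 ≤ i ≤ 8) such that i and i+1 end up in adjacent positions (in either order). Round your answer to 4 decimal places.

For each i ∈ {1,…,8}, let Xᵢ = 1 if i and i+1 are adjacent. P(Xᵢ=1) = 2·(9−1)!/9! = 2/9.
By linearity, E[ΣXᵢ] = (8)·(2/9) = 16/9.
≈ 1.7778

1.7778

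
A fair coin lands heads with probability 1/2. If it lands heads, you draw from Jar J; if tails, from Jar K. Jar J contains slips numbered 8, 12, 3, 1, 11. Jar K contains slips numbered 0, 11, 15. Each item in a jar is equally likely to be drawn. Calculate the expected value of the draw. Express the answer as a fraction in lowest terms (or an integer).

E[X | Jar J] = (8 + 12 + 3 + 1 + 11)/5 = 7
E[X | Jar K] = (0 + 11 + 15)/3 = 26/3
E[X] = (1/2)·7 + (1/2)·26/3 = 47/6

47/6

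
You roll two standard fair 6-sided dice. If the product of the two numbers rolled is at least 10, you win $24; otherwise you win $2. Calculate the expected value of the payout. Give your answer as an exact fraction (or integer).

245/18 dollars

E[payout] = (17/36)·2 + (19/36)·24 = 245/18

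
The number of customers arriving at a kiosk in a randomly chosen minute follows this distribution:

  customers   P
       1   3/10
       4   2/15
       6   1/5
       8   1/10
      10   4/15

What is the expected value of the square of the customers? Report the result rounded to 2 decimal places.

42.70

E[X²] = (3/10)·1 + (2/15)·16 + (1/5)·36 + (1/10)·64 + (4/15)·100
     = 427/10 ≈ 42.70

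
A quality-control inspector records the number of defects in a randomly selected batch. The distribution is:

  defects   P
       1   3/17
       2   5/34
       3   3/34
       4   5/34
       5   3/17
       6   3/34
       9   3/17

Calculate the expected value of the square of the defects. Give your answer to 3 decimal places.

25.794

E[X²] = (3/17)·1 + (5/34)·4 + (3/34)·9 + (5/34)·16 + (3/17)·25 + (3/34)·36 + (3/17)·81
     = 877/34 ≈ 25.794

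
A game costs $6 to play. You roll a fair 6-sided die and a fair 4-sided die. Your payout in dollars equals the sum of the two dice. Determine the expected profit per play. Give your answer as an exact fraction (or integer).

$0

Distribution of the sum of the two dice: 2 w.p. 1/24, 3 w.p. 1/12, 4 w.p. 1/8, 5 w.p. 1/6, 6 w.p. 1/6, 7 w.p. 1/6, …
E[payout] = (1/24)·2 + (1/12)·3 + (1/8)·4 + (1/6)·5 + (1/6)·6 + (1/6)·7 + (1/8)·8 + (1/12)·9 + (1/24)·10 = 6
Expected profit = 6 − 6 = 0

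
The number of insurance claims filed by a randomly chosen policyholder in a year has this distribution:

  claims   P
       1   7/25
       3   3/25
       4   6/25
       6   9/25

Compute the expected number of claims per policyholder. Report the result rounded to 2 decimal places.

E[X] = (7/25)·1 + (3/25)·3 + (6/25)·4 + (9/25)·6
     = 94/25 ≈ 3.76

3.76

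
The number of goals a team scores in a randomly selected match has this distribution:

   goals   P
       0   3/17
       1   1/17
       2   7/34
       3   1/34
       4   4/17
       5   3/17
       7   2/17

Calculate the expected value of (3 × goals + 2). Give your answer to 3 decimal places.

11.618

E[3x+2] = (3/17)·2 + (1/17)·5 + (7/34)·8 + (1/34)·11 + (4/17)·14 + (3/17)·17 + (2/17)·23
     = 395/34 ≈ 11.618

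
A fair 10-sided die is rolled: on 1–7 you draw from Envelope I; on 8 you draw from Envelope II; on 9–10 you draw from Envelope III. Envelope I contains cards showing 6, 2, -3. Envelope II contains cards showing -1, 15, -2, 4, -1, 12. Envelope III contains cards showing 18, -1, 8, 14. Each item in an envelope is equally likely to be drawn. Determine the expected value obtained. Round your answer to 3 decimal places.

E[X | Envelope I] = (6 + 2 − 3)/3 = 5/3
E[X | Envelope II] = (-1 + 15 − 2 + 4 − 1 + 12)/6 = 9/2
E[X | Envelope III] = (18 − 1 + 8 + 14)/4 = 39/4
E[X] = (7/10)·5/3 + (1/10)·9/2 + (1/5)·39/4 = 107/30 ≈ 3.567

3.567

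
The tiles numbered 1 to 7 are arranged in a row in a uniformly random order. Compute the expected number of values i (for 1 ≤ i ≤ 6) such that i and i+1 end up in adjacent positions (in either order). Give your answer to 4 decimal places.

1.7143

For each i ∈ {1,…,6}, let Xᵢ = 1 if i and i+1 are adjacent. P(Xᵢ=1) = 2·(7−1)!/7! = 2/7.
By linearity, E[ΣXᵢ] = (6)·(2/7) = 12/7.
≈ 1.7143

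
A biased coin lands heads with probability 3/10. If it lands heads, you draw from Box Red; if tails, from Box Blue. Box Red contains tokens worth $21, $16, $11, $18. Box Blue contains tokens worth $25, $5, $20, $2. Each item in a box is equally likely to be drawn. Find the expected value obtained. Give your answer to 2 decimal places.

$14.05

E[X | Box Red] = (21 + 16 + 11 + 18)/4 = 33/2
E[X | Box Blue] = (25 + 5 + 20 + 2)/4 = 13
E[X] = (3/10)·33/2 + (7/10)·13 = 281/20 ≈ 14.05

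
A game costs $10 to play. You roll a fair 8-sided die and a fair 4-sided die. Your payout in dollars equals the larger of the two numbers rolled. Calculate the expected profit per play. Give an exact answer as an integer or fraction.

-83/16 dollars

Distribution of the larger of the two numbers rolled: 1 w.p. 1/32, 2 w.p. 3/32, 3 w.p. 5/32, 4 w.p. 7/32, 5 w.p. 1/8, 6 w.p. 1/8, …
E[payout] = (1/32)·1 + (3/32)·2 + (5/32)·3 + (7/32)·4 + (1/8)·5 + (1/8)·6 + (1/8)·7 + (1/8)·8 = 77/16
Expected profit = 77/16 − 10 = -83/16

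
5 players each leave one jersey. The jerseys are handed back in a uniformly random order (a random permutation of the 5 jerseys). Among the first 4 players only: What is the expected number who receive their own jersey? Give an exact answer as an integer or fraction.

Let Xᵢ = 1 if person i gets their own jersey. For each i, P(Xᵢ=1) = 1/5.
By linearity of expectation, E[X₁+…+X_4] = 4·(1/5) = 4/5.

4/5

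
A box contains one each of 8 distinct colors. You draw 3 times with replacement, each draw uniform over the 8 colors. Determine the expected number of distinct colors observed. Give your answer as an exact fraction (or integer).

169/64

Let Xⱼ=1 if type j appears at least once. P(Xⱼ=1) = 1 − ((8−1)/8)^3 = 169/512.
E[#distinct] = 8·169/512 = 169/64.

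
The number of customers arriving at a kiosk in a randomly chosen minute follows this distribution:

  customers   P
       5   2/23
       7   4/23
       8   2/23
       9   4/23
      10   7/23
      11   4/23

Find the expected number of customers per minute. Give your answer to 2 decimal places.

8.87

E[X] = (2/23)·5 + (4/23)·7 + (2/23)·8 + (4/23)·9 + (7/23)·10 + (4/23)·11
     = 204/23 ≈ 8.87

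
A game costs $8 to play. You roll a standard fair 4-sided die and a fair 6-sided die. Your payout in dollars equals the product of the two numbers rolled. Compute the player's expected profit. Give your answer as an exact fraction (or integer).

Distribution of the product of the two numbers rolled: 1 w.p. 1/24, 2 w.p. 1/12, 3 w.p. 1/12, 4 w.p. 1/8, 5 w.p. 1/24, 6 w.p. 1/8, …
E[payout] = (1/24)·1 + (1/12)·2 + (1/12)·3 + (1/8)·4 + (1/24)·5 + (1/8)·6 + (1/12)·8 + (1/24)·9 + (1/24)·10 + (1/8)·12 + (1/24)·15 + (1/24)·16 + (1/24)·18 + (1/24)·20 + (1/24)·24 = 35/4
Expected profit = 35/4 − 8 = 3/4

3/4 dollars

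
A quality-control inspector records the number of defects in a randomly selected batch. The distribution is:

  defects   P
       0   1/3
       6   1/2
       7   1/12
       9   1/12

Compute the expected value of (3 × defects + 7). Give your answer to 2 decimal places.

20.00

E[3x+7] = (1/3)·7 + (1/2)·25 + (1/12)·28 + (1/12)·34
     = 20 ≈ 20.00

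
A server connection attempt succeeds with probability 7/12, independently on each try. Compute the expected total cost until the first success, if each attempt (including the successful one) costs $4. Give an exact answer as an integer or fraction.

E[#attempts] = 1/p = 12/7; E[cost] = 4·12/7 = 48/7.

48/7 dollars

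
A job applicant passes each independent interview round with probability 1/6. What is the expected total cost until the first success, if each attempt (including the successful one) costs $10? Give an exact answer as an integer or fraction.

$60

E[#attempts] = 1/p = 6; E[cost] = 10·6 = 60.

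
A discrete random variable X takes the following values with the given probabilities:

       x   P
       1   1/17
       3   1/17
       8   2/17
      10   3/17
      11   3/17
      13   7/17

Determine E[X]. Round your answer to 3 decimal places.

10.235

E[X] = (1/17)·1 + (1/17)·3 + (2/17)·8 + (3/17)·10 + (3/17)·11 + (7/17)·13
     = 174/17 ≈ 10.235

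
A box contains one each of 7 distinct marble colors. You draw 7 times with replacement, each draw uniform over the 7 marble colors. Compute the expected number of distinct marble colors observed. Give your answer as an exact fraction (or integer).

Let Xⱼ=1 if type j appears at least once. P(Xⱼ=1) = 1 − ((7−1)/7)^7 = 543607/823543.
E[#distinct] = 7·543607/823543 = 543607/117649.

543607/117649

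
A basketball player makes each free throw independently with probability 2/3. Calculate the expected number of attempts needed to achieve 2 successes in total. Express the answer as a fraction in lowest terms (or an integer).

By linearity (sum of 2 independent geometric waits), E[trials] = 2/p = 2/(2/3) = 3.

3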